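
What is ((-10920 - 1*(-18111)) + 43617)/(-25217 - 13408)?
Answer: -16936/12875 ≈ -1.3154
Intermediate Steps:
((-10920 - 1*(-18111)) + 43617)/(-25217 - 13408) = ((-10920 + 18111) + 43617)/(-38625) = (7191 + 43617)*(-1/38625) = 50808*(-1/38625) = -16936/12875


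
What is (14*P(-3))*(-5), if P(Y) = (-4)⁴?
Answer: -17920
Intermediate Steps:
P(Y) = 256
(14*P(-3))*(-5) = (14*256)*(-5) = 3584*(-5) = -17920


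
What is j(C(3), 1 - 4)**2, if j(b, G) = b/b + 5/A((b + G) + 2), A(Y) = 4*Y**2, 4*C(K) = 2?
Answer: 36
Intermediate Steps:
C(K) = 1/2 (C(K) = (1/4)*2 = 1/2)
j(b, G) = 1 + 5/(4*(2 + G + b)**2) (j(b, G) = b/b + 5/((4*((b + G) + 2)**2)) = 1 + 5/((4*((G + b) + 2)**2)) = 1 + 5/((4*(2 + G + b)**2)) = 1 + 5*(1/(4*(2 + G + b)**2)) = 1 + 5/(4*(2 + G + b)**2))
j(C(3), 1 - 4)**2 = (1 + 5/(4*(2 + (1 - 4) + 1/2)**2))**2 = (1 + 5/(4*(2 - 3 + 1/2)**2))**2 = (1 + 5/(4*(-1/2)**2))**2 = (1 + (5/4)*4)**2 = (1 + 5)**2 = 6**2 = 36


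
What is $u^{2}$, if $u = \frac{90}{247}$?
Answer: $\frac{8100}{61009} \approx 0.13277$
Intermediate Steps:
$u = \frac{90}{247}$ ($u = 90 \cdot \frac{1}{247} = \frac{90}{247} \approx 0.36437$)
$u^{2} = \left(\frac{90}{247}\right)^{2} = \frac{8100}{61009}$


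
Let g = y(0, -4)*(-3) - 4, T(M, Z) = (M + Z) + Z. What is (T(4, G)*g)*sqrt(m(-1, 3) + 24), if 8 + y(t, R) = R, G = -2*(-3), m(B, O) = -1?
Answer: 512*sqrt(23) ≈ 2455.5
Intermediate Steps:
G = 6
y(t, R) = -8 + R
T(M, Z) = M + 2*Z
g = 32 (g = (-8 - 4)*(-3) - 4 = -12*(-3) - 4 = 36 - 4 = 32)
(T(4, G)*g)*sqrt(m(-1, 3) + 24) = ((4 + 2*6)*32)*sqrt(-1 + 24) = ((4 + 12)*32)*sqrt(23) = (16*32)*sqrt(23) = 512*sqrt(23)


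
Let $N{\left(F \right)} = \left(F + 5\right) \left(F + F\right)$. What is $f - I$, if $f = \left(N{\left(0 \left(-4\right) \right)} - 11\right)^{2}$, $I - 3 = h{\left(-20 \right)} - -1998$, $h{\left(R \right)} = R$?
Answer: $-1860$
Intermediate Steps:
$N{\left(F \right)} = 2 F \left(5 + F\right)$ ($N{\left(F \right)} = \left(5 + F\right) 2 F = 2 F \left(5 + F\right)$)
$I = 1981$ ($I = 3 - -1978 = 3 + \left(-20 + 1998\right) = 3 + 1978 = 1981$)
$f = 121$ ($f = \left(2 \cdot 0 \left(-4\right) \left(5 + 0 \left(-4\right)\right) - 11\right)^{2} = \left(2 \cdot 0 \left(5 + 0\right) - 11\right)^{2} = \left(2 \cdot 0 \cdot 5 - 11\right)^{2} = \left(0 - 11\right)^{2} = \left(-11\right)^{2} = 121$)
$f - I = 121 - 1981 = -1860$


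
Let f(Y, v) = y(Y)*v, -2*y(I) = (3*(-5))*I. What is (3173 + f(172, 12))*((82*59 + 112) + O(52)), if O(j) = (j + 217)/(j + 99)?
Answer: 13947202507/151 ≈ 9.2366e+7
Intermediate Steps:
y(I) = 15*I/2 (y(I) = -3*(-5)*I/2 = -(-15)*I/2 = 15*I/2)
O(j) = (217 + j)/(99 + j)
f(Y, v) = 15*Y*v/2 (f(Y, v) = (15*Y/2)*v = 15*Y*v/2)
(3173 + f(172, 12))*((82*59 + 112) + O(52)) = (3173 + (15/2)*172*12)*((82*59 + 112) + (217 + 52)/(99 + 52)) = (3173 + 15480)*((4838 + 112) + 269/151) = 18653*(4950 + (1/151)*269) = 18653*(4950 + 269/151) = 18653*(747719/151) = 13947202507/151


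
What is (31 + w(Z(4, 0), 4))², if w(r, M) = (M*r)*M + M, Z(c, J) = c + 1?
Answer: 13225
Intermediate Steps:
Z(c, J) = 1 + c
w(r, M) = M + r*M² (w(r, M) = r*M² + M = M + r*M²)
(31 + w(Z(4, 0), 4))² = (31 + 4*(1 + 4*(1 + 4)))² = (31 + 4*(1 + 4*5))² = (31 + 4*(1 + 20))² = (31 + 4*21)² = (31 + 84)² = 115² = 13225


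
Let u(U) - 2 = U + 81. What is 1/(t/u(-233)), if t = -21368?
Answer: 75/10684 ≈ 0.0070198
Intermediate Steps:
u(U) = 83 + U (u(U) = 2 + (U + 81) = 2 + (81 + U) = 83 + U)
1/(t/u(-233)) = 1/(-21368/(83 - 233)) = 1/(-21368/(-150)) = 1/(-21368*(-1/150)) = 1/(10684/75) = 75/10684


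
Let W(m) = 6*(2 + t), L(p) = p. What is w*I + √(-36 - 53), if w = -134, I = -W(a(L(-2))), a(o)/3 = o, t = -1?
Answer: 804 + I*√89 ≈ 804.0 + 9.434*I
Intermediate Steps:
a(o) = 3*o
W(m) = 6 (W(m) = 6*(2 - 1) = 6*1 = 6)
I = -6 (I = -1*6 = -6)
w*I + √(-36 - 53) = -134*(-6) + √(-36 - 53) = 804 + √(-89) = 804 + I*√89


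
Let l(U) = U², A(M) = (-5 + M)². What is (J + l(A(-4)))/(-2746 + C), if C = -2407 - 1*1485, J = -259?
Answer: -3151/3319 ≈ -0.94938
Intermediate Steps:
C = -3892 (C = -2407 - 1485 = -3892)
(J + l(A(-4)))/(-2746 + C) = (-259 + ((-5 - 4)²)²)/(-2746 - 3892) = (-259 + ((-9)²)²)/(-6638) = (-259 + 81²)*(-1/6638) = (-259 + 6561)*(-1/6638) = 6302*(-1/6638) = -3151/3319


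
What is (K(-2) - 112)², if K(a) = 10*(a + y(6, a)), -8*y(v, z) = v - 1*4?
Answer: 72361/4 ≈ 18090.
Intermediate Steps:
y(v, z) = ½ - v/8 (y(v, z) = -(v - 1*4)/8 = -(v - 4)/8 = -(-4 + v)/8 = ½ - v/8)
K(a) = -5/2 + 10*a (K(a) = 10*(a + (½ - ⅛*6)) = 10*(a + (½ - ¾)) = 10*(a - ¼) = 10*(-¼ + a) = -5/2 + 10*a)
(K(-2) - 112)² = ((-5/2 + 10*(-2)) - 112)² = ((-5/2 - 20) - 112)² = (-45/2 - 112)² = (-269/2)² = 72361/4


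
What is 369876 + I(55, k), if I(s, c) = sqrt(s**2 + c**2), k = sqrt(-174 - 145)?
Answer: 369876 + sqrt(2706) ≈ 3.6993e+5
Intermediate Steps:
k = I*sqrt(319) (k = sqrt(-319) = I*sqrt(319) ≈ 17.861*I)
I(s, c) = sqrt(c**2 + s**2)
369876 + I(55, k) = 369876 + sqrt((I*sqrt(319))**2 + 55**2) = 369876 + sqrt(-319 + 3025) = 369876 + sqrt(2706)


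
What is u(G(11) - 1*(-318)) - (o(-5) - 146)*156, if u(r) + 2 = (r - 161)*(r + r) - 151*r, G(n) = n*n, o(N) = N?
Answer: 201349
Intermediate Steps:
G(n) = n**2
u(r) = -2 - 151*r + 2*r*(-161 + r) (u(r) = -2 + ((r - 161)*(r + r) - 151*r) = -2 + ((-161 + r)*(2*r) - 151*r) = -2 + (2*r*(-161 + r) - 151*r) = -2 + (-151*r + 2*r*(-161 + r)) = -2 - 151*r + 2*r*(-161 + r))
u(G(11) - 1*(-318)) - (o(-5) - 146)*156 = (-2 - 473*(11**2 - 1*(-318)) + 2*(11**2 - 1*(-318))**2) - (-5 - 146)*156 = (-2 - 473*(121 + 318) + 2*(121 + 318)**2) - (-151)*156 = (-2 - 473*439 + 2*439**2) - 1*(-23556) = (-2 - 207647 + 2*192721) + 23556 = (-2 - 207647 + 385442) + 23556 = 177793 + 23556 = 201349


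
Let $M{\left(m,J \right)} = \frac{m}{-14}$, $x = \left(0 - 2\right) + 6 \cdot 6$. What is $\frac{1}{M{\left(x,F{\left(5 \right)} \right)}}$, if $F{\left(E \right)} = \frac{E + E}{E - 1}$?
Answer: $- \frac{7}{17} \approx -0.41176$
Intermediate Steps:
$F{\left(E \right)} = \frac{2 E}{-1 + E}$
$x = 34$ ($x = \left(0 - 2\right) + 36 = -2 + 36 = 34$)
$M{\left(m,J \right)} = - \frac{m}{14}$ ($M{\left(m,J \right)} = m \left(- \frac{1}{14}\right) = - \frac{m}{14}$)
$\frac{1}{M{\left(x,F{\left(5 \right)} \right)}} = \frac{1}{\left(- \frac{1}{14}\right) 34} = \frac{1}{- \frac{17}{7}} = - \frac{7}{17}$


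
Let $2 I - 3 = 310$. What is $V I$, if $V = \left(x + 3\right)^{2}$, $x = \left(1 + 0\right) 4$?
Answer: $\frac{15337}{2} \approx 7668.5$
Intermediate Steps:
$I = \frac{313}{2}$ ($I = \frac{3}{2} + \frac{1}{2} \cdot 310 = \frac{3}{2} + 155 = \frac{313}{2} \approx 156.5$)
$x = 4$ ($x = 1 \cdot 4 = 4$)
$V = 49$ ($V = \left(4 + 3\right)^{2} = 7^{2} = 49$)
$V I = 49 \cdot \frac{313}{2} = \frac{15337}{2}$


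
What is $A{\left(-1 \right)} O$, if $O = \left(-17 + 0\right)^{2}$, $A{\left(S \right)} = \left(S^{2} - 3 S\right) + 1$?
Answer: $1445$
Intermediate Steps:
$A{\left(S \right)} = 1 + S^{2} - 3 S$
$O = 289$ ($O = \left(-17\right)^{2} = 289$)
$A{\left(-1 \right)} O = \left(1 + \left(-1\right)^{2} - -3\right) 289 = \left(1 + 1 + 3\right) 289 = 5 \cdot 289 = 1445$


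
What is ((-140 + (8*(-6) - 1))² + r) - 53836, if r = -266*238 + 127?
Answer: -81296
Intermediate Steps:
r = -63181 (r = -63308 + 127 = -63181)
((-140 + (8*(-6) - 1))² + r) - 53836 = ((-140 + (8*(-6) - 1))² - 63181) - 53836 = ((-140 + (-48 - 1))² - 63181) - 53836 = ((-140 - 49)² - 63181) - 53836 = ((-189)² - 63181) - 53836 = (35721 - 63181) - 53836 = -27460 - 53836 = -81296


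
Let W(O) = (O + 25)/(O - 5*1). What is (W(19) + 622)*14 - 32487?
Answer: -23735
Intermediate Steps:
W(O) = (25 + O)/(-5 + O) (W(O) = (25 + O)/(O - 5) = (25 + O)/(-5 + O))
(W(19) + 622)*14 - 32487 = ((25 + 19)/(-5 + 19) + 622)*14 - 32487 = (44/14 + 622)*14 - 32487 = ((1/14)*44 + 622)*14 - 32487 = (22/7 + 622)*14 - 32487 = (4376/7)*14 - 32487 = 8752 - 32487 = -23735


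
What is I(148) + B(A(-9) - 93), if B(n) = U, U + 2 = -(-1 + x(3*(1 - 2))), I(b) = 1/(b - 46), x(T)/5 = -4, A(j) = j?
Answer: 1939/102 ≈ 19.010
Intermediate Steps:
x(T) = -20 (x(T) = 5*(-4) = -20)
I(b) = 1/(-46 + b)
U = 19 (U = -2 - (-1 - 20) = -2 - 1*(-21) = -2 + 21 = 19)
B(n) = 19
I(148) + B(A(-9) - 93) = 1/(-46 + 148) + 19 = 1/102 + 19 = 1939/102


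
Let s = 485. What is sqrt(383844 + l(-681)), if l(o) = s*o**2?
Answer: 77*sqrt(38001) ≈ 15010.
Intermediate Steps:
l(o) = 485*o**2
sqrt(383844 + l(-681)) = sqrt(383844 + 485*(-681)**2) = sqrt(383844 + 485*463761) = sqrt(383844 + 224924085) = sqrt(225307929) = 77*sqrt(38001)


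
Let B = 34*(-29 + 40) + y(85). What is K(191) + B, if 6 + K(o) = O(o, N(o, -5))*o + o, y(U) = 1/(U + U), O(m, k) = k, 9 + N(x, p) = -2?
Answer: -262139/170 ≈ -1542.0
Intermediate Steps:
N(x, p) = -11 (N(x, p) = -9 - 2 = -11)
y(U) = 1/(2*U)
K(o) = -6 - 10*o (K(o) = -6 + (-11*o + o) = -6 - 10*o)
B = 63581/170 (B = 34*(-29 + 40) + (1/2)/85 = 34*11 + (1/2)*(1/85) = 374 + 1/170 = 63581/170 ≈ 374.01)
K(191) + B = (-6 - 10*191) + 63581/170 = (-6 - 1910) + 63581/170 = -1916 + 63581/170 = -262139/170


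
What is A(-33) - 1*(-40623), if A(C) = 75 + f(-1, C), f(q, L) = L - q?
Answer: 40666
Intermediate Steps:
A(C) = 76 + C (A(C) = 75 + (C - 1*(-1)) = 75 + (C + 1) = 75 + (1 + C) = 76 + C)
A(-33) - 1*(-40623) = (76 - 33) - 1*(-40623) = 43 + 40623 = 40666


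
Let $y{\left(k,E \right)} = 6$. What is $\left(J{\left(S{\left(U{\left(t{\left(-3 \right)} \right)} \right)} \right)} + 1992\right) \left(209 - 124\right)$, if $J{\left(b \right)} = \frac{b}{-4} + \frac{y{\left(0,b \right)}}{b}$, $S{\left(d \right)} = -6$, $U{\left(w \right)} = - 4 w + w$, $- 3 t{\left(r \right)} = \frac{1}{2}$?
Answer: $\frac{338725}{2} \approx 1.6936 \cdot 10^{5}$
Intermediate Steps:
$t{\left(r \right)} = - \frac{1}{6}$ ($t{\left(r \right)} = - \frac{1}{3 \cdot 2} = \left(- \frac{1}{3}\right) \frac{1}{2} = - \frac{1}{6}$)
$U{\left(w \right)} = - 3 w$
$J{\left(b \right)} = \frac{6}{b} - \frac{b}{4}$ ($J{\left(b \right)} = \frac{b}{-4} + \frac{6}{b} = b \left(- \frac{1}{4}\right) + \frac{6}{b} = - \frac{b}{4} + \frac{6}{b} = \frac{6}{b} - \frac{b}{4}$)
$\left(J{\left(S{\left(U{\left(t{\left(-3 \right)} \right)} \right)} \right)} + 1992\right) \left(209 - 124\right) = \left(\left(\frac{6}{-6} - - \frac{3}{2}\right) + 1992\right) \left(209 - 124\right) = \left(\left(6 \left(- \frac{1}{6}\right) + \frac{3}{2}\right) + 1992\right) 85 = \left(\left(-1 + \frac{3}{2}\right) + 1992\right) 85 = \left(\frac{1}{2} + 1992\right) 85 = \frac{3985}{2} \cdot 85 = \frac{338725}{2}$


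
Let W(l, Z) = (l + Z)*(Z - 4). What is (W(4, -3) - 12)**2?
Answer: 361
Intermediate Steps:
W(l, Z) = (-4 + Z)*(Z + l) (W(l, Z) = (Z + l)*(-4 + Z) = (-4 + Z)*(Z + l))
(W(4, -3) - 12)**2 = (((-3)**2 - 4*(-3) - 4*4 - 3*4) - 12)**2 = ((9 + 12 - 16 - 12) - 12)**2 = (-7 - 12)**2 = (-19)**2 = 361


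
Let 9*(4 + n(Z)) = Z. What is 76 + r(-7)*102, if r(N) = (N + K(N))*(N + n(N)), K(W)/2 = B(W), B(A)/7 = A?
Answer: 126216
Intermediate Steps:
B(A) = 7*A
n(Z) = -4 + Z/9
K(W) = 14*W (K(W) = 2*(7*W) = 14*W)
r(N) = 15*N*(-4 + 10*N/9) (r(N) = (N + 14*N)*(N + (-4 + N/9)) = (15*N)*(-4 + 10*N/9) = 15*N*(-4 + 10*N/9))
76 + r(-7)*102 = 76 + ((10/3)*(-7)*(-18 + 5*(-7)))*102 = 76 + ((10/3)*(-7)*(-18 - 35))*102 = 76 + ((10/3)*(-7)*(-53))*102 = 76 + (3710/3)*102 = 76 + 126140 = 126216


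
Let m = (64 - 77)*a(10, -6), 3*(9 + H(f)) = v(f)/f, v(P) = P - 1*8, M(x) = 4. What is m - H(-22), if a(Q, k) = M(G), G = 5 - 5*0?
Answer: -478/11 ≈ -43.455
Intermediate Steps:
G = 5 (G = 5 + 0 = 5)
v(P) = -8 + P (v(P) = P - 8 = -8 + P)
H(f) = -9 + (-8 + f)/(3*f) (H(f) = -9 + ((-8 + f)/f)/3 = -9 + (-8 + f)/(3*f))
a(Q, k) = 4
m = -52 (m = (64 - 77)*4 = -13*4 = -52)
m - H(-22) = -52 - 2*(-4 - 13*(-22))/(3*(-22)) = -52 - 2*(-1)*(-4 + 286)/(3*22) = -52 - 2*(-1)*282/(3*22) = -52 - 1*(-94/11) = -52 + 94/11 = -478/11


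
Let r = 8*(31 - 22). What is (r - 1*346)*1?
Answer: -274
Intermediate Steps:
r = 72 (r = 8*9 = 72)
(r - 1*346)*1 = (72 - 1*346)*1 = (72 - 346)*1 = -274*1 = -274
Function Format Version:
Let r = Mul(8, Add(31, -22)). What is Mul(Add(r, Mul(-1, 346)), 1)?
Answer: -274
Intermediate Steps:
r = 72 (r = Mul(8, 9) = 72)
Mul(Add(r, Mul(-1, 346)), 1) = Mul(Add(72, Mul(-1, 346)), 1) = Mul(Add(72, -346), 1) = Mul(-274, 1) = -274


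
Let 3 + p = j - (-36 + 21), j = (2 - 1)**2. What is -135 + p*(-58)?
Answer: -889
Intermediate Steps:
j = 1 (j = 1**2 = 1)
p = 13 (p = -3 + (1 - (-36 + 21)) = -3 + (1 - 1*(-15)) = -3 + (1 + 15) = -3 + 16 = 13)
-135 + p*(-58) = -135 + 13*(-58) = -135 - 754 = -889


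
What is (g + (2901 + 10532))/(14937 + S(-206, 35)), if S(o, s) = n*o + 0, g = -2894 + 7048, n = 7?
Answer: 17587/13495 ≈ 1.3032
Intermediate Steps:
g = 4154
S(o, s) = 7*o (S(o, s) = 7*o + 0 = 7*o)
(g + (2901 + 10532))/(14937 + S(-206, 35)) = (4154 + (2901 + 10532))/(14937 + 7*(-206)) = (4154 + 13433)/(14937 - 1442) = 17587/13495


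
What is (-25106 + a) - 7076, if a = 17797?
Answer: -14385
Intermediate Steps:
(-25106 + a) - 7076 = (-25106 + 17797) - 7076 = -7309 - 7076 = -14385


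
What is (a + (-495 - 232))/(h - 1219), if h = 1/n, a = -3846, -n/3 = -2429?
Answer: 33323451/8882852 ≈ 3.7514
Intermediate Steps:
n = 7287 (n = -3*(-2429) = 7287)
h = 1/7287 ≈ 0.00013723
(a + (-495 - 232))/(h - 1219) = (-3846 + (-495 - 232))/(1/7287 - 1219) = (-3846 - 727)/(-8882852/7287) = -4573*(-7287/8882852) = 33323451/8882852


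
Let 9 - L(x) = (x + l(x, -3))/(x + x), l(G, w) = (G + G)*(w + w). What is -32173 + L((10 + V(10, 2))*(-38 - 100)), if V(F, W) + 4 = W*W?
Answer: -64317/2 ≈ -32159.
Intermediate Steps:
l(G, w) = 4*G*w (l(G, w) = (2*G)*(2*w) = 4*G*w)
V(F, W) = -4 + W² (V(F, W) = -4 + W*W = -4 + W²)
L(x) = 29/2 (L(x) = 9 - (x + 4*x*(-3))/(x + x) = 9 - (x - 12*x)/(2*x) = 9 - (-11*x)*1/(2*x) = 9 - 1*(-11/2) = 9 + 11/2 = 29/2)
-32173 + L((10 + V(10, 2))*(-38 - 100)) = -32173 + 29/2 = -64317/2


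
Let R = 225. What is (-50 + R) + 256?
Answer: 431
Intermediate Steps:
(-50 + R) + 256 = (-50 + 225) + 256 = 175 + 256 = 431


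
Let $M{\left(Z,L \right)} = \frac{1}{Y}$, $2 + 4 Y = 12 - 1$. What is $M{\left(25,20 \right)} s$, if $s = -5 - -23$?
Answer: $8$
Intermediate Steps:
$Y = \frac{9}{4}$ ($Y = - \frac{1}{2} + \frac{12 - 1}{4} = - \frac{1}{2} + \frac{1}{4} \cdot 11 = - \frac{1}{2} + \frac{11}{4} = \frac{9}{4} \approx 2.25$)
$M{\left(Z,L \right)} = \frac{4}{9}$ ($M{\left(Z,L \right)} = \frac{1}{\frac{9}{4}} = \frac{4}{9}$)
$s = 18$ ($s = -5 + 23 = 18$)
$M{\left(25,20 \right)} s = \frac{4}{9} \cdot 18 = 8$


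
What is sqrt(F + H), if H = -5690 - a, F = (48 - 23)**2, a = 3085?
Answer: 5*I*sqrt(326) ≈ 90.277*I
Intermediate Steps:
F = 625 (F = 25**2 = 625)
H = -8775 (H = -5690 - 1*3085 = -5690 - 3085 = -8775)
sqrt(F + H) = sqrt(625 - 8775) = sqrt(-8150) = 5*I*sqrt(326)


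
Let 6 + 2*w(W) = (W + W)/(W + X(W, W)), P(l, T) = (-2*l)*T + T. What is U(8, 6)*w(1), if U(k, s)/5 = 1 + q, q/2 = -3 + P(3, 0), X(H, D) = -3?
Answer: 175/2 ≈ 87.500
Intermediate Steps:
P(l, T) = T - 2*T*l (P(l, T) = -2*T*l + T = T - 2*T*l)
w(W) = -3 + W/(-3 + W) (w(W) = -3 + ((W + W)/(W - 3))/2 = -3 + ((2*W)/(-3 + W))/2 = -3 + (2*W/(-3 + W))/2 = -3 + W/(-3 + W))
q = -6 (q = 2*(-3 + 0*(1 - 2*3)) = 2*(-3 + 0*(1 - 6)) = 2*(-3 + 0*(-5)) = 2*(-3 + 0) = 2*(-3) = -6)
U(k, s) = -25 (U(k, s) = 5*(1 - 6) = 5*(-5) = -25)
U(8, 6)*w(1) = -25*(9 - 2*1)/(-3 + 1) = -25*(9 - 2)/(-2) = -(-25)*7/2 = -25*(-7/2) = 175/2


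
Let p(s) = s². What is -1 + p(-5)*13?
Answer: 324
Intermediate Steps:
-1 + p(-5)*13 = -1 + (-5)²*13 = -1 + 25*13 = -1 + 325 = 324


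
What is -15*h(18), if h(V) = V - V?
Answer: 0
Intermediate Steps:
h(V) = 0
-15*h(18) = -15*0 = 0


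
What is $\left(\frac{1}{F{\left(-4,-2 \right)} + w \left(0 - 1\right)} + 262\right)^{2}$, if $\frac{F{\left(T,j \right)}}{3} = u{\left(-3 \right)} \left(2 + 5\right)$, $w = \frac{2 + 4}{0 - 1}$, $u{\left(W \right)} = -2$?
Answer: $\frac{88943761}{1296} \approx 68630.0$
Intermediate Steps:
$w = -6$ ($w = \frac{6}{-1} = 6 \left(-1\right) = -6$)
$F{\left(T,j \right)} = -42$ ($F{\left(T,j \right)} = 3 \left(- 2 \left(2 + 5\right)\right) = 3 \left(\left(-2\right) 7\right) = 3 \left(-14\right) = -42$)
$\left(\frac{1}{F{\left(-4,-2 \right)} + w \left(0 - 1\right)} + 262\right)^{2} = \left(\frac{1}{-42 - 6 \left(0 - 1\right)} + 262\right)^{2} = \left(\frac{1}{-42 - -6} + 262\right)^{2} = \left(\frac{1}{-42 + 6} + 262\right)^{2} = \left(\frac{1}{-36} + 262\right)^{2} = \left(- \frac{1}{36} + 262\right)^{2} = \left(\frac{9431}{36}\right)^{2} = \frac{88943761}{1296}$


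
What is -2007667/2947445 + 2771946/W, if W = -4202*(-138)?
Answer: 1167660078113/284858769470 ≈ 4.0991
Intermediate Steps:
W = 579876
-2007667/2947445 + 2771946/W = -2007667/2947445 + 2771946/579876 = -2007667*1/2947445 + 2771946*(1/579876) = -2007667/2947445 + 461991/96646 = 1167660078113/284858769470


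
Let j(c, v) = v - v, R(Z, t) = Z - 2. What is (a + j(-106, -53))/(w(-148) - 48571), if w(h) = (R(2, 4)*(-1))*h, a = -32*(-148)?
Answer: -4736/48571 ≈ -0.097507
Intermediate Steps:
R(Z, t) = -2 + Z
a = 4736
w(h) = 0 (w(h) = ((-2 + 2)*(-1))*h = (0*(-1))*h = 0*h = 0)
j(c, v) = 0
(a + j(-106, -53))/(w(-148) - 48571) = (4736 + 0)/(0 - 48571) = 4736/(-48571) = 4736*(-1/48571) = -4736/48571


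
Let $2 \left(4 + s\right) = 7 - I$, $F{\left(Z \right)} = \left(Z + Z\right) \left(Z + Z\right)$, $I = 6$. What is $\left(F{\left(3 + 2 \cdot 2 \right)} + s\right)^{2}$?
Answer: $\frac{148225}{4} \approx 37056.0$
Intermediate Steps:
$F{\left(Z \right)} = 4 Z^{2}$ ($F{\left(Z \right)} = 2 Z 2 Z = 4 Z^{2}$)
$s = - \frac{7}{2}$ ($s = -4 + \frac{7 - 6}{2} = -4 + \frac{1}{2} \cdot 1 = -4 + \frac{1}{2} = - \frac{7}{2} \approx -3.5$)
$\left(F{\left(3 + 2 \cdot 2 \right)} + s\right)^{2} = \left(4 \left(3 + 2 \cdot 2\right)^{2} - \frac{7}{2}\right)^{2} = \left(4 \left(3 + 4\right)^{2} - \frac{7}{2}\right)^{2} = \left(4 \cdot 7^{2} - \frac{7}{2}\right)^{2} = \left(4 \cdot 49 - \frac{7}{2}\right)^{2} = \left(196 - \frac{7}{2}\right)^{2} = \left(\frac{385}{2}\right)^{2} = \frac{148225}{4}$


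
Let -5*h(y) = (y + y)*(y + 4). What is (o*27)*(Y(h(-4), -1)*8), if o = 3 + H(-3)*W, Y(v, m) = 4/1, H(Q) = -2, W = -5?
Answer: 11232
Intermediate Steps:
h(y) = -2*y*(4 + y)/5 (h(y) = -(y + y)*(y + 4)/5 = -2*y*(4 + y)/5)
Y(v, m) = 4 (Y(v, m) = 4*1 = 4)
o = 13 (o = 3 - 2*(-5) = 3 + 10 = 13)
(o*27)*(Y(h(-4), -1)*8) = (13*27)*(4*8) = 351*32 = 11232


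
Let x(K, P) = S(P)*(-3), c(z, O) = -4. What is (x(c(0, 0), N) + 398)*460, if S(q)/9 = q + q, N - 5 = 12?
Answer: -239200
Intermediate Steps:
N = 17 (N = 5 + 12 = 17)
S(q) = 18*q (S(q) = 9*(q + q) = 9*(2*q) = 18*q)
x(K, P) = -54*P (x(K, P) = (18*P)*(-3) = -54*P)
(x(c(0, 0), N) + 398)*460 = (-54*17 + 398)*460 = (-918 + 398)*460 = -520*460 = -239200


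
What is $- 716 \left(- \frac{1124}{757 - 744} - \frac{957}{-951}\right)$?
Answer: $\frac{252147276}{4121} \approx 61186.0$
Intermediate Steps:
$- 716 \left(- \frac{1124}{757 - 744} - \frac{957}{-951}\right) = - 716 \left(- \frac{1124}{757 - 744} - - \frac{319}{317}\right) = - 716 \left(- \frac{1124}{13} + \frac{319}{317}\right) = \left(-716\right) \left(- \frac{352161}{4121}\right) = \frac{252147276}{4121}$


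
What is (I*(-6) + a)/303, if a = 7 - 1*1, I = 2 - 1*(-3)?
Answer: -8/101 ≈ -0.079208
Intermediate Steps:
I = 5 (I = 2 + 3 = 5)
a = 6 (a = 7 - 1 = 6)
(I*(-6) + a)/303 = (5*(-6) + 6)/303 = (-30 + 6)*(1/303) = -24*1/303 = -8/101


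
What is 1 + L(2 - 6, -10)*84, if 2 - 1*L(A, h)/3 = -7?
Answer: 2269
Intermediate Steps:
L(A, h) = 27 (L(A, h) = 6 - 3*(-7) = 6 + 21 = 27)
1 + L(2 - 6, -10)*84 = 1 + 27*84 = 1 + 2268 = 2269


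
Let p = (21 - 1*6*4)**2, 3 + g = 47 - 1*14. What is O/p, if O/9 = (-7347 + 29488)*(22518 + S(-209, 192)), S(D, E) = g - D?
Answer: 503862737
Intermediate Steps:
g = 30 (g = -3 + (47 - 1*14) = -3 + (47 - 14) = -3 + 33 = 30)
S(D, E) = 30 - D
p = 9 (p = (21 - 6*4)**2 = (21 - 24)**2 = (-3)**2 = 9)
O = 4534764633 (O = 9*((-7347 + 29488)*(22518 + (30 - 1*(-209)))) = 9*(22141*(22518 + (30 + 209))) = 9*(22141*(22518 + 239)) = 9*(22141*22757) = 9*503862737 = 4534764633)
O/p = 4534764633/9 = 4534764633*(1/9) = 503862737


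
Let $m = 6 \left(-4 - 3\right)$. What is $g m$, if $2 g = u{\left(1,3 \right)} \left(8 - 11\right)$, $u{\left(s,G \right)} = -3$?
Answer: $-189$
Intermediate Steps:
$g = \frac{9}{2}$ ($g = \frac{\left(-3\right) \left(8 - 11\right)}{2} = \frac{\left(-3\right) \left(-3\right)}{2} = \frac{1}{2} \cdot 9 = \frac{9}{2} \approx 4.5$)
$m = -42$ ($m = 6 \left(-7\right) = -42$)
$g m = \frac{9}{2} \left(-42\right) = -189$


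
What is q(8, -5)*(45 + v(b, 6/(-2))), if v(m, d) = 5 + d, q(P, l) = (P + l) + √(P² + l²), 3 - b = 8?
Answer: 141 + 47*√89 ≈ 584.40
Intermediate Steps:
b = -5 (b = 3 - 1*8 = 3 - 8 = -5)
q(P, l) = P + l + √(P² + l²)
q(8, -5)*(45 + v(b, 6/(-2))) = (8 - 5 + √(8² + (-5)²))*(45 + (5 + 6/(-2))) = (8 - 5 + √(64 + 25))*(45 + (5 + 6*(-½))) = (8 - 5 + √89)*(45 + (5 - 3)) = (3 + √89)*(45 + 2) = (3 + √89)*47 = 141 + 47*√89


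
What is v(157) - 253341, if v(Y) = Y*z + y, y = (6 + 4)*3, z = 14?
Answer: -251113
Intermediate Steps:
y = 30 (y = 10*3 = 30)
v(Y) = 30 + 14*Y (v(Y) = Y*14 + 30 = 14*Y + 30 = 30 + 14*Y)
v(157) - 253341 = (30 + 14*157) - 253341 = (30 + 2198) - 253341 = 2228 - 253341 = -251113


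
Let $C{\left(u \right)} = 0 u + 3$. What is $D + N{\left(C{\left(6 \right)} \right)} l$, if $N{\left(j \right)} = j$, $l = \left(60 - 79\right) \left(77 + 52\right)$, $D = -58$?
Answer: $-7411$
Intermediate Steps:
$C{\left(u \right)} = 3$ ($C{\left(u \right)} = 0 + 3 = 3$)
$l = -2451$ ($l = \left(-19\right) 129 = -2451$)
$D + N{\left(C{\left(6 \right)} \right)} l = -58 + 3 \left(-2451\right) = -58 - 7353 = -7411$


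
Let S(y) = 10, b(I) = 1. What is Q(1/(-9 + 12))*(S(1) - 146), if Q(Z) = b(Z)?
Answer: -136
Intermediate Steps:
Q(Z) = 1
Q(1/(-9 + 12))*(S(1) - 146) = 1*(10 - 146) = 1*(-136) = -136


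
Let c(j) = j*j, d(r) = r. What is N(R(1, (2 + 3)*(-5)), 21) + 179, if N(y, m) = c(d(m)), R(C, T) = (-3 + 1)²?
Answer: 620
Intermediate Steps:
c(j) = j²
R(C, T) = 4 (R(C, T) = (-2)² = 4)
N(y, m) = m²
N(R(1, (2 + 3)*(-5)), 21) + 179 = 21² + 179 = 441 + 179 = 620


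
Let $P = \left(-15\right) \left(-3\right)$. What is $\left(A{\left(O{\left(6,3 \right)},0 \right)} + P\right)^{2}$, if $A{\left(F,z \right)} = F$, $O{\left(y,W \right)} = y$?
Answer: $2601$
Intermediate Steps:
$P = 45$
$\left(A{\left(O{\left(6,3 \right)},0 \right)} + P\right)^{2} = \left(6 + 45\right)^{2} = 51^{2} = 2601$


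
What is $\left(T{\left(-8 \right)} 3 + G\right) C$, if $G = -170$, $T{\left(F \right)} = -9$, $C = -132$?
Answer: $26004$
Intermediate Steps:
$\left(T{\left(-8 \right)} 3 + G\right) C = \left(\left(-9\right) 3 - 170\right) \left(-132\right) = \left(-27 - 170\right) \left(-132\right) = \left(-197\right) \left(-132\right) = 26004$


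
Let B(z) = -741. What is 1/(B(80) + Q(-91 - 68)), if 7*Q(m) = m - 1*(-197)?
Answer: -7/5149 ≈ -0.0013595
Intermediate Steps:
Q(m) = 197/7 + m/7 (Q(m) = (m - 1*(-197))/7 = (m + 197)/7 = (197 + m)/7 = 197/7 + m/7)
1/(B(80) + Q(-91 - 68)) = 1/(-741 + (197/7 + (-91 - 68)/7)) = 1/(-741 + (197/7 + (⅐)*(-159))) = 1/(-741 + (197/7 - 159/7)) = 1/(-741 + 38/7) = 1/(-5149/7) = -7/5149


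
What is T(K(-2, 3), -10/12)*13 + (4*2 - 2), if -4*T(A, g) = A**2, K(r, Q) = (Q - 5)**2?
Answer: -46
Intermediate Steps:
K(r, Q) = (-5 + Q)**2
T(A, g) = -A**2/4
T(K(-2, 3), -10/12)*13 + (4*2 - 2) = -(-5 + 3)**4/4*13 + (4*2 - 2) = -((-2)**2)**2/4*13 + (8 - 2) = -1/4*4**2*13 + 6 = -1/4*16*13 + 6 = -4*13 + 6 = -52 + 6 = -46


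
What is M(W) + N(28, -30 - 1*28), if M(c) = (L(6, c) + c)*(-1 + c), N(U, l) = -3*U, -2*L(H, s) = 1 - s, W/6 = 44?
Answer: 207865/2 ≈ 1.0393e+5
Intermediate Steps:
W = 264 (W = 6*44 = 264)
L(H, s) = -1/2 + s/2 (L(H, s) = -(1 - s)/2 = -1/2 + s/2)
M(c) = (-1 + c)*(-1/2 + 3*c/2) (M(c) = ((-1/2 + c/2) + c)*(-1 + c) = (-1/2 + 3*c/2)*(-1 + c) = (-1 + c)*(-1/2 + 3*c/2))
M(W) + N(28, -30 - 1*28) = (1/2 - 2*264 + (3/2)*264**2) - 3*28 = (1/2 - 528 + (3/2)*69696) - 84 = (1/2 - 528 + 104544) - 84 = 208033/2 - 84 = 207865/2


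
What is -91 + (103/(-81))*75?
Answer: -5032/27 ≈ -186.37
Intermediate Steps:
-91 + (103/(-81))*75 = -91 + (103*(-1/81))*75 = -91 - 103/81*75 = -91 - 2575/27 = -5032/27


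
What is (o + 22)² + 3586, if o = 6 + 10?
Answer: 5030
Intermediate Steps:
o = 16
(o + 22)² + 3586 = (16 + 22)² + 3586 = 38² + 3586 = 1444 + 3586 = 5030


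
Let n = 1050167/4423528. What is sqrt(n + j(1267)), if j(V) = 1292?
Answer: sqrt(6321496150053526)/2211764 ≈ 35.948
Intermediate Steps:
n = 1050167/4423528 (n = 1050167*(1/4423528) = 1050167/4423528 ≈ 0.23740)
sqrt(n + j(1267)) = sqrt(1050167/4423528 + 1292) = sqrt(5716248343/4423528) = sqrt(6321496150053526)/2211764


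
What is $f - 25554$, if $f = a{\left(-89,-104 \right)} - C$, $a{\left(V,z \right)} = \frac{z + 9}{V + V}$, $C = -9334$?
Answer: $- \frac{2887065}{178} \approx -16219.0$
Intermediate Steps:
$a{\left(V,z \right)} = \frac{9 + z}{2 V}$
$f = \frac{1661547}{178}$ ($f = \frac{9 - 104}{2 \left(-89\right)} - -9334 = \frac{1}{2} \left(- \frac{1}{89}\right) \left(-95\right) + 9334 = \frac{95}{178} + 9334 = \frac{1661547}{178} \approx 9334.5$)
$f - 25554 = \frac{1661547}{178} - 25554 = - \frac{2887065}{178}$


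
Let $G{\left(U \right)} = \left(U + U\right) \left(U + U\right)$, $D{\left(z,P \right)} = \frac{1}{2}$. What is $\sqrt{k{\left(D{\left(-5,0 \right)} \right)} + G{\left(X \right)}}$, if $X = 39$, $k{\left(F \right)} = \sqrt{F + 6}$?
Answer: $\frac{\sqrt{24336 + 2 \sqrt{26}}}{2} \approx 78.016$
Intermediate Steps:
$D{\left(z,P \right)} = \frac{1}{2}$
$k{\left(F \right)} = \sqrt{6 + F}$
$G{\left(U \right)} = 4 U^{2}$ ($G{\left(U \right)} = 2 U 2 U = 4 U^{2}$)
$\sqrt{k{\left(D{\left(-5,0 \right)} \right)} + G{\left(X \right)}} = \sqrt{\sqrt{6 + \frac{1}{2}} + 4 \cdot 39^{2}} = \sqrt{\sqrt{\frac{13}{2}} + 4 \cdot 1521} = \sqrt{\frac{\sqrt{26}}{2} + 6084} = \sqrt{6084 + \frac{\sqrt{26}}{2}}$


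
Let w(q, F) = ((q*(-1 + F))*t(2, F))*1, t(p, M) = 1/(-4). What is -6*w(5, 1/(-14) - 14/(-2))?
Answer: 1245/28 ≈ 44.464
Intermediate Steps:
t(p, M) = -1/4
w(q, F) = -q*(-1 + F)/4 (w(q, F) = ((q*(-1 + F))*(-1/4))*1 = -q*(-1 + F)/4*1 = -q*(-1 + F)/4)
-6*w(5, 1/(-14) - 14/(-2)) = -6*(1/4)*5*(1 - (1/(-14) - 14/(-2))) = -6*(1/4)*5*(1 - (1*(-1/14) - 14*(-1/2))) = -6*(1/4)*5*(1 - (-1/14 + 7)) = -6*(1/4)*5*(1 - 1*97/14) = -6*(1/4)*5*(1 - 97/14) = -6*(1/4)*5*(-83/14) = -6*(-415)/56 = -1*(-1245/28) = 1245/28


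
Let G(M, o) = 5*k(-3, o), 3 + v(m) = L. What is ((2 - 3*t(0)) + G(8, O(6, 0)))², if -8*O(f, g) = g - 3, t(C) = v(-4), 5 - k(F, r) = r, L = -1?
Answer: 88209/64 ≈ 1378.3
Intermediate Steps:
v(m) = -4 (v(m) = -3 - 1 = -4)
k(F, r) = 5 - r
t(C) = -4
O(f, g) = 3/8 - g/8 (O(f, g) = -(g - 3)/8 = -(-3 + g)/8 = 3/8 - g/8)
G(M, o) = 25 - 5*o (G(M, o) = 5*(5 - o) = 25 - 5*o)
((2 - 3*t(0)) + G(8, O(6, 0)))² = ((2 - 3*(-4)) + (25 - 5*(3/8 - ⅛*0)))² = ((2 + 12) + (25 - 5*(3/8 + 0)))² = (14 + (25 - 5*3/8))² = (14 + (25 - 15/8))² = (14 + 185/8)² = (297/8)² = 88209/64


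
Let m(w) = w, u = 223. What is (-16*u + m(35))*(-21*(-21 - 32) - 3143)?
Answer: 7171990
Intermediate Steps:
(-16*u + m(35))*(-21*(-21 - 32) - 3143) = (-16*223 + 35)*(-21*(-21 - 32) - 3143) = (-3568 + 35)*(-21*(-53) - 3143) = -3533*(1113 - 3143) = -3533*(-2030) = 7171990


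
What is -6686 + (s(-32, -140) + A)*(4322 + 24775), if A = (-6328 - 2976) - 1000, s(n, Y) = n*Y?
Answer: -169467614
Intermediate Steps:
s(n, Y) = Y*n
A = -10304 (A = -9304 - 1000 = -10304)
-6686 + (s(-32, -140) + A)*(4322 + 24775) = -6686 + (-140*(-32) - 10304)*(4322 + 24775) = -6686 + (4480 - 10304)*29097 = -6686 - 5824*29097 = -6686 - 169460928 = -169467614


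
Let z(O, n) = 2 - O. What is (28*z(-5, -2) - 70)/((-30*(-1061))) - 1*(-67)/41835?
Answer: 246794/44386935 ≈ 0.0055601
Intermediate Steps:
(28*z(-5, -2) - 70)/((-30*(-1061))) - 1*(-67)/41835 = (28*(2 - 1*(-5)) - 70)/((-30*(-1061))) - 1*(-67)/41835 = (28*(2 + 5) - 70)/31830 + 67*(1/41835) = (28*7 - 70)*(1/31830) + 67/41835 = (196 - 70)*(1/31830) + 67/41835 = 126*(1/31830) + 67/41835 = 21/5305 + 67/41835 = 246794/44386935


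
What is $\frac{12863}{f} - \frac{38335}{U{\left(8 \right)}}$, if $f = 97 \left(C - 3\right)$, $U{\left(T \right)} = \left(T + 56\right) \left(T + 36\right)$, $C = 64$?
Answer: $- \frac{17327817}{1514752} \approx -11.439$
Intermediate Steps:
$U{\left(T \right)} = \left(36 + T\right) \left(56 + T\right)$ ($U{\left(T \right)} = \left(56 + T\right) \left(36 + T\right) = \left(36 + T\right) \left(56 + T\right)$)
$f = 5917$ ($f = 97 \left(64 - 3\right) = 97 \cdot 61 = 5917$)
$\frac{12863}{f} - \frac{38335}{U{\left(8 \right)}} = \frac{12863}{5917} - \frac{38335}{2016 + 8^{2} + 92 \cdot 8} = 12863 \cdot \frac{1}{5917} - \frac{38335}{2016 + 64 + 736} = \frac{12863}{5917} - \frac{38335}{2816} = \frac{12863}{5917} - \frac{3485}{256} = - \frac{17327817}{1514752}$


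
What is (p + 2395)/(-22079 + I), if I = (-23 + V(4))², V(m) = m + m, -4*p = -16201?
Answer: -3683/12488 ≈ -0.29492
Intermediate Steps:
p = 16201/4 (p = -¼*(-16201) = 16201/4 ≈ 4050.3)
V(m) = 2*m
I = 225 (I = (-23 + 2*4)² = (-23 + 8)² = (-15)² = 225)
(p + 2395)/(-22079 + I) = (16201/4 + 2395)/(-22079 + 225) = (25781/4)/(-21854) = (25781/4)*(-1/21854) = -3683/12488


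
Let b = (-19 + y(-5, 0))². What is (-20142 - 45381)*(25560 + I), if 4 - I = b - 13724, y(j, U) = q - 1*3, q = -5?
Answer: -2526501357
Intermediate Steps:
y(j, U) = -8 (y(j, U) = -5 - 1*3 = -5 - 3 = -8)
b = 729 (b = (-19 - 8)² = (-27)² = 729)
I = 12999 (I = 4 - (729 - 13724) = 4 - 1*(-12995) = 4 + 12995 = 12999)
(-20142 - 45381)*(25560 + I) = (-20142 - 45381)*(25560 + 12999) = -65523*38559 = -2526501357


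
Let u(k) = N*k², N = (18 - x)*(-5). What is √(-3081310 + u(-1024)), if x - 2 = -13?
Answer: I*√155124830 ≈ 12455.0*I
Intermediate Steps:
x = -11 (x = 2 - 13 = -11)
N = -145 (N = (18 - 1*(-11))*(-5) = (18 + 11)*(-5) = 29*(-5) = -145)
u(k) = -145*k²
√(-3081310 + u(-1024)) = √(-3081310 - 145*(-1024)²) = √(-3081310 - 145*1048576) = √(-3081310 - 152043520) = √(-155124830) = I*√155124830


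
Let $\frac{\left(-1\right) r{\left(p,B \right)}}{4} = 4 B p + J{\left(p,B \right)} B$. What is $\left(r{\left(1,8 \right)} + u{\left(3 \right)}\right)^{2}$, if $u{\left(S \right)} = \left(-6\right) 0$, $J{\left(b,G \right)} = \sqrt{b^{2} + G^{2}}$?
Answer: $82944 + 8192 \sqrt{65} \approx 1.4899 \cdot 10^{5}$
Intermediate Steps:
$J{\left(b,G \right)} = \sqrt{G^{2} + b^{2}}$
$r{\left(p,B \right)} = - 16 B p - 4 B \sqrt{B^{2} + p^{2}}$ ($r{\left(p,B \right)} = - 4 \left(4 B p + \sqrt{B^{2} + p^{2}} B\right) = - 4 \left(4 B p + B \sqrt{B^{2} + p^{2}}\right) = - 4 \left(B \sqrt{B^{2} + p^{2}} + 4 B p\right) = - 16 B p - 4 B \sqrt{B^{2} + p^{2}}$)
$u{\left(S \right)} = 0$
$\left(r{\left(1,8 \right)} + u{\left(3 \right)}\right)^{2} = \left(\left(-4\right) 8 \left(\sqrt{8^{2} + 1^{2}} + 4 \cdot 1\right) + 0\right)^{2} = \left(\left(-4\right) 8 \left(\sqrt{64 + 1} + 4\right) + 0\right)^{2} = \left(\left(-4\right) 8 \left(\sqrt{65} + 4\right) + 0\right)^{2} = \left(\left(-4\right) 8 \left(4 + \sqrt{65}\right) + 0\right)^{2} = \left(\left(-128 - 32 \sqrt{65}\right) + 0\right)^{2} = \left(-128 - 32 \sqrt{65}\right)^{2}$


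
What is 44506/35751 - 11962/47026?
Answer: 48978991/49447839 ≈ 0.99052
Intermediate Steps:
44506/35751 - 11962/47026 = 44506*(1/35751) - 11962*1/47026 = 2618/2103 - 5981/23513 = 48978991/49447839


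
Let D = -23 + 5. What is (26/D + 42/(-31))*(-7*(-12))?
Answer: -21868/93 ≈ -235.14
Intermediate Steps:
D = -18
(26/D + 42/(-31))*(-7*(-12)) = (26/(-18) + 42/(-31))*(-7*(-12)) = (26*(-1/18) + 42*(-1/31))*84 = (-13/9 - 42/31)*84 = -781/279*84 = -21868/93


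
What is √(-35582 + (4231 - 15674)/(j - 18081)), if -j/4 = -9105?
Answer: I*√11967109700199/18339 ≈ 188.63*I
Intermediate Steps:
j = 36420 (j = -4*(-9105) = 36420)
√(-35582 + (4231 - 15674)/(j - 18081)) = √(-35582 + (4231 - 15674)/(36420 - 18081)) = √(-35582 - 11443/18339) = √(-652549741/18339) = I*√11967109700199/18339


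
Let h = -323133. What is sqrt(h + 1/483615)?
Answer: I*sqrt(8397274081940590)/161205 ≈ 568.45*I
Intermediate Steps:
sqrt(h + 1/483615) = sqrt(-323133 + 1/483615) = sqrt(-156271965794/483615) = I*sqrt(8397274081940590)/161205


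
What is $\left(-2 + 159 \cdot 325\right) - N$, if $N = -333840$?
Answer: $385513$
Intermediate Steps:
$\left(-2 + 159 \cdot 325\right) - N = \left(-2 + 159 \cdot 325\right) - -333840 = \left(-2 + 51675\right) + 333840 = 51673 + 333840 = 385513$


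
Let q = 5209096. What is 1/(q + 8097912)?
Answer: 1/13307008 ≈ 7.5148e-8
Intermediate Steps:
1/(q + 8097912) = 1/(5209096 + 8097912) = 1/13307008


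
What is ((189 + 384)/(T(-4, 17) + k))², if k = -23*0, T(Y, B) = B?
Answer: 328329/289 ≈ 1136.1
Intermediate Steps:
k = 0
((189 + 384)/(T(-4, 17) + k))² = ((189 + 384)/(17 + 0))² = (573/17)² = 328329/289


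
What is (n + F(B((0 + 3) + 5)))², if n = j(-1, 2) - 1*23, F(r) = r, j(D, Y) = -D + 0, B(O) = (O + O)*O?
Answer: 11236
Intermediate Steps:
B(O) = 2*O² (B(O) = (2*O)*O = 2*O²)
j(D, Y) = -D
n = -22 (n = -1*(-1) - 1*23 = 1 - 23 = -22)
(n + F(B((0 + 3) + 5)))² = (-22 + 2*((0 + 3) + 5)²)² = (-22 + 2*(3 + 5)²)² = (-22 + 2*8²)² = (-22 + 2*64)² = (-22 + 128)² = 106² = 11236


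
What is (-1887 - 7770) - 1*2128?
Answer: -11785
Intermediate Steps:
(-1887 - 7770) - 1*2128 = -9657 - 2128 = -11785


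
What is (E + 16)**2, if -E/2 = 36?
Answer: 3136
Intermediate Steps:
E = -72 (E = -2*36 = -72)
(E + 16)**2 = (-72 + 16)**2 = (-56)**2 = 3136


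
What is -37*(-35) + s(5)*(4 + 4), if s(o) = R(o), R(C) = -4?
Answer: 1263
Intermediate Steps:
s(o) = -4
-37*(-35) + s(5)*(4 + 4) = -37*(-35) - 4*(4 + 4) = 1295 - 4*8 = 1295 - 32 = 1263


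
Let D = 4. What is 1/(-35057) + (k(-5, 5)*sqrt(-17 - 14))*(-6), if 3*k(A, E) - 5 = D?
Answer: -1/35057 - 18*I*sqrt(31) ≈ -2.8525e-5 - 100.22*I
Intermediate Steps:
k(A, E) = 3 (k(A, E) = 5/3 + (1/3)*4 = 5/3 + 4/3 = 3)
1/(-35057) + (k(-5, 5)*sqrt(-17 - 14))*(-6) = 1/(-35057) + (3*sqrt(-17 - 14))*(-6) = -1/35057 + (3*sqrt(-31))*(-6) = -1/35057 + (3*(I*sqrt(31)))*(-6) = -1/35057 + (3*I*sqrt(31))*(-6) = -1/35057 - 18*I*sqrt(31)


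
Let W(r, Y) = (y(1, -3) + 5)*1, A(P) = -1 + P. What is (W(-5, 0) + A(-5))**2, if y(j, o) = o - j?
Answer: 25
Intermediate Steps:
W(r, Y) = 1 (W(r, Y) = ((-3 - 1*1) + 5)*1 = ((-3 - 1) + 5)*1 = (-4 + 5)*1 = 1*1 = 1)
(W(-5, 0) + A(-5))**2 = (1 + (-1 - 5))**2 = (1 - 6)**2 = (-5)**2 = 25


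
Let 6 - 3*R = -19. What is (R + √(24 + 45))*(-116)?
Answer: -2900/3 - 116*√69 ≈ -1930.2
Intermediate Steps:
R = 25/3 (R = 2 - ⅓*(-19) = 2 + 19/3 = 25/3 ≈ 8.3333)
(R + √(24 + 45))*(-116) = (25/3 + √(24 + 45))*(-116) = (25/3 + √69)*(-116) = -2900/3 - 116*√69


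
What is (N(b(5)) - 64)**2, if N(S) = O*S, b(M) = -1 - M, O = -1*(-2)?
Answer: 5776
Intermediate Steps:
O = 2
N(S) = 2*S
(N(b(5)) - 64)**2 = (2*(-1 - 1*5) - 64)**2 = (2*(-1 - 5) - 64)**2 = (2*(-6) - 64)**2 = (-12 - 64)**2 = (-76)**2 = 5776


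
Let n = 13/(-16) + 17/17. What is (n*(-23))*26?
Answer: -897/8 ≈ -112.13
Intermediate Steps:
n = 3/16 (n = 13*(-1/16) + 17*(1/17) = -13/16 + 1 = 3/16 ≈ 0.18750)
(n*(-23))*26 = ((3/16)*(-23))*26 = -69/16*26 = -897/8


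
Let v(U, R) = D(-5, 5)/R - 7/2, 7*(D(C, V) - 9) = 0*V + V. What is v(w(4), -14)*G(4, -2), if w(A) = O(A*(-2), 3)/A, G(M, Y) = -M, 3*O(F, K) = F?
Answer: 822/49 ≈ 16.776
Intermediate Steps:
O(F, K) = F/3
D(C, V) = 9 + V/7 (D(C, V) = 9 + (0*V + V)/7 = 9 + (0 + V)/7 = 9 + V/7)
w(A) = -2/3 (w(A) = ((A*(-2))/3)/A = ((-2*A)/3)/A = (-2*A/3)/A = -2/3)
v(U, R) = -7/2 + 68/(7*R) (v(U, R) = (9 + (1/7)*5)/R - 7/2 = (9 + 5/7)/R - 7*1/2 = 68/(7*R) - 7/2 = -7/2 + 68/(7*R))
v(w(4), -14)*G(4, -2) = ((1/14)*(136 - 49*(-14))/(-14))*(-1*4) = ((1/14)*(-1/14)*(136 + 686))*(-4) = ((1/14)*(-1/14)*822)*(-4) = -411/98*(-4) = 822/49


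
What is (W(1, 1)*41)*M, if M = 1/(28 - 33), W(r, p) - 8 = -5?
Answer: -123/5 ≈ -24.600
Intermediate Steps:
W(r, p) = 3 (W(r, p) = 8 - 5 = 3)
M = -⅕ (M = 1/(-5) = -⅕ ≈ -0.20000)
(W(1, 1)*41)*M = (3*41)*(-⅕) = 123*(-⅕) = -123/5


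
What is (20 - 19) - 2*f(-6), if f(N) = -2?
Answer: 5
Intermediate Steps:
(20 - 19) - 2*f(-6) = (20 - 19) - 2*(-2) = 1 + 4 = 5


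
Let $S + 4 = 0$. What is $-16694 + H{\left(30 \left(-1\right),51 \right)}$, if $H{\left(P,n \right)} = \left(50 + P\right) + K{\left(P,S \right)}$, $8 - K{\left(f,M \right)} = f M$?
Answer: $-16786$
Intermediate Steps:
$S = -4$ ($S = -4 + 0 = -4$)
$K{\left(f,M \right)} = 8 - M f$ ($K{\left(f,M \right)} = 8 - f M = 8 - M f$)
$H{\left(P,n \right)} = 58 + 5 P$ ($H{\left(P,n \right)} = \left(50 + P\right) + \left(8 - - 4 P\right) = \left(50 + P\right) + \left(8 + 4 P\right) = 58 + 5 P$)
$-16694 + H{\left(30 \left(-1\right),51 \right)} = -16694 + \left(58 + 5 \cdot 30 \left(-1\right)\right) = -16694 + \left(58 + 5 \left(-30\right)\right) = -16694 + \left(58 - 150\right) = -16694 - 92 = -16786$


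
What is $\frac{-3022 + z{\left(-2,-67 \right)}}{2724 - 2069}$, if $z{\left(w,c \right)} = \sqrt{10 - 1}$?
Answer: $- \frac{3019}{655} \approx -4.6092$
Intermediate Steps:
$z{\left(w,c \right)} = 3$ ($z{\left(w,c \right)} = \sqrt{9} = 3$)
$\frac{-3022 + z{\left(-2,-67 \right)}}{2724 - 2069} = \frac{-3022 + 3}{2724 - 2069} = - \frac{3019}{655}$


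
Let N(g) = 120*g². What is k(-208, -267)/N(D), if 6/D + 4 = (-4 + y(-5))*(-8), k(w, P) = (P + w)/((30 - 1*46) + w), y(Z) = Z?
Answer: 27455/12096 ≈ 2.2698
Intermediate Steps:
k(w, P) = (P + w)/(-16 + w) (k(w, P) = (P + w)/((30 - 46) + w) = (P + w)/(-16 + w))
D = 3/34 (D = 6/(-4 + (-4 - 5)*(-8)) = 6/(-4 - 9*(-8)) = 6/(-4 + 72) = 6/68 = 6*(1/68) = 3/34 ≈ 0.088235)
k(-208, -267)/N(D) = ((-267 - 208)/(-16 - 208))/((120*(3/34)²)) = (-475/(-224))/((120*(9/1156))) = (-1/224*(-475))/(270/289) = (475/224)*(289/270) = 27455/12096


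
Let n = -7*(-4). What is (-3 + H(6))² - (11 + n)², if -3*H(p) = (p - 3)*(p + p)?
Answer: -1296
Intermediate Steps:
H(p) = -2*p*(-3 + p)/3 (H(p) = -(p - 3)*(p + p)/3 = -(-3 + p)*2*p/3 = -2*p*(-3 + p)/3)
n = 28
(-3 + H(6))² - (11 + n)² = (-3 + (⅔)*6*(3 - 1*6))² - (11 + 28)² = (-3 + (⅔)*6*(3 - 6))² - 1*39² = (-3 + (⅔)*6*(-3))² - 1*1521 = (-3 - 12)² - 1521 = (-15)² - 1521 = 225 - 1521 = -1296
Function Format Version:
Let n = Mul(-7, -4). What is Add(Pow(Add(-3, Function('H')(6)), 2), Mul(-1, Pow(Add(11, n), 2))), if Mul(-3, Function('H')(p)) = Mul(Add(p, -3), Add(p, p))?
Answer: -1296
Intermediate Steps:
Function('H')(p) = Mul(Rational(-2, 3), p, Add(-3, p)) (Function('H')(p) = Mul(Rational(-1, 3), Mul(Add(p, -3), Add(p, p))) = Mul(Rational(-1, 3), Mul(Add(-3, p), Mul(2, p))) = Mul(Rational(-1, 3), Mul(2, p, Add(-3, p))) = Mul(Rational(-2, 3), p, Add(-3, p)))
n = 28
Add(Pow(Add(-3, Function('H')(6)), 2), Mul(-1, Pow(Add(11, n), 2))) = Add(Pow(Add(-3, Mul(Rational(2, 3), 6, Add(3, Mul(-1, 6)))), 2), Mul(-1, Pow(Add(11, 28), 2))) = Add(Pow(Add(-3, Mul(Rational(2, 3), 6, Add(3, -6))), 2), Mul(-1, Pow(39, 2))) = Add(Pow(Add(-3, Mul(Rational(2, 3), 6, -3)), 2), Mul(-1, 1521)) = Add(Pow(Add(-3, -12), 2), -1521) = Add(Pow(-15, 2), -1521) = Add(225, -1521) = -1296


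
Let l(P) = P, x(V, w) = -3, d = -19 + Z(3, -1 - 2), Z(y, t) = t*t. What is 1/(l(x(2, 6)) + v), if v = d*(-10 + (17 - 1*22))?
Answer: 1/147 ≈ 0.0068027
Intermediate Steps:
Z(y, t) = t²
d = -10 (d = -19 + (-1 - 2)² = -19 + (-3)² = -19 + 9 = -10)
v = 150 (v = -10*(-10 + (17 - 1*22)) = -10*(-10 + (17 - 22)) = -10*(-10 - 5) = -10*(-15) = 150)
1/(l(x(2, 6)) + v) = 1/(-3 + 150) = 1/147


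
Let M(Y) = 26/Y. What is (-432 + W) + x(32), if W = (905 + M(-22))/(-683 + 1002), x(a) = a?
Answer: -1393658/3509 ≈ -397.17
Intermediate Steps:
W = 9942/3509 (W = (905 + 26/(-22))/(-683 + 1002) = (905 + 26*(-1/22))/319 = (905 - 13/11)*(1/319) = (9942/11)*(1/319) = 9942/3509 ≈ 2.8333)
(-432 + W) + x(32) = (-432 + 9942/3509) + 32 = -1505946/3509 + 32 = -1393658/3509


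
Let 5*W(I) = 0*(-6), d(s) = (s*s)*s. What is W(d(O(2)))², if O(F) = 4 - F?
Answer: 0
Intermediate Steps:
d(s) = s³ (d(s) = s²*s = s³)
W(I) = 0 (W(I) = (0*(-6))/5 = (⅕)*0 = 0)
W(d(O(2)))² = 0² = 0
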